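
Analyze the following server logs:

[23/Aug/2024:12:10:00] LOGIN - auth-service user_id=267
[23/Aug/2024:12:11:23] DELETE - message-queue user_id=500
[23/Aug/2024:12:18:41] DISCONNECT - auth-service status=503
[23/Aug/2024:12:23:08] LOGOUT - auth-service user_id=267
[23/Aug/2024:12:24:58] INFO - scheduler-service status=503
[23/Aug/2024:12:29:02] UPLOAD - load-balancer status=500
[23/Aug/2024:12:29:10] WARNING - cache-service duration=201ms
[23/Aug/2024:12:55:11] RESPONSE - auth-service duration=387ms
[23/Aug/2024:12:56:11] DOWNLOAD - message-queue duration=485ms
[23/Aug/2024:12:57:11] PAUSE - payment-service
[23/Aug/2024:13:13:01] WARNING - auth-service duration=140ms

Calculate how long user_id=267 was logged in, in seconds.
788

To calculate session duration:

1. Find LOGIN event for user_id=267: 23/Aug/2024:12:10:00
2. Find LOGOUT event for user_id=267: 23/Aug/2024:12:23:08
3. Session duration: 23/Aug/2024:12:23:08 - 23/Aug/2024:12:10:00 = 788 seconds (13 minutes)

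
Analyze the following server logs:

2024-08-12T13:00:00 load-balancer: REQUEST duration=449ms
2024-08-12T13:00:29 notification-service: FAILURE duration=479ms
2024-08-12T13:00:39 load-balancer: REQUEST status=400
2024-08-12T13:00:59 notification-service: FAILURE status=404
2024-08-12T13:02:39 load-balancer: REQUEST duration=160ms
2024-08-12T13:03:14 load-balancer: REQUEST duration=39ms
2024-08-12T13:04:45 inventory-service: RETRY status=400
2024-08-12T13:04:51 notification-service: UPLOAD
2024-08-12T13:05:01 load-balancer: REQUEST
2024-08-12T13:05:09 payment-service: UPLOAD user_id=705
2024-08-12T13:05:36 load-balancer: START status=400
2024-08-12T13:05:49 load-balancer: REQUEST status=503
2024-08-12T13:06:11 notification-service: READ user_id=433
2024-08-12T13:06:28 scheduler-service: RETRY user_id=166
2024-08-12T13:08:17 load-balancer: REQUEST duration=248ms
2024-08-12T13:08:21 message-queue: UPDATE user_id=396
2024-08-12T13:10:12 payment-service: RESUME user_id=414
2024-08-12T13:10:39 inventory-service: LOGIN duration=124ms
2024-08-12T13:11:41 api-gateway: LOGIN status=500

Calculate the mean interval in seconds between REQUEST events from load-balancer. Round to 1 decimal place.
82.8

To calculate average interval:

1. Find all REQUEST events for load-balancer in order
2. Calculate time gaps between consecutive events
3. Compute mean of gaps: 497 / 6 = 82.8 seconds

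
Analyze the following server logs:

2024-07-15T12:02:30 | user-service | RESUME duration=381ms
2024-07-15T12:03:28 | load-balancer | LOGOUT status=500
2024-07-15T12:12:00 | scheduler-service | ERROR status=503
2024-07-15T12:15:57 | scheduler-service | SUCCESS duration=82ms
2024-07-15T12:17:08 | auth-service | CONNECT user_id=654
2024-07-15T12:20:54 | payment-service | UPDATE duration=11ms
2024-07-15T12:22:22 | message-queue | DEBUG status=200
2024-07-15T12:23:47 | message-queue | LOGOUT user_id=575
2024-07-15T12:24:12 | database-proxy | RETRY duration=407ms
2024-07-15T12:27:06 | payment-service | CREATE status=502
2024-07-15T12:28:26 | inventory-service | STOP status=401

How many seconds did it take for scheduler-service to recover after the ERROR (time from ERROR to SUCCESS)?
237

To calculate recovery time:

1. Find ERROR event for scheduler-service: 2024-07-15T12:12:00
2. Find next SUCCESS event for scheduler-service: 2024-07-15T12:15:57
3. Recovery time: 2024-07-15T12:15:57 - 2024-07-15T12:12:00 = 237 seconds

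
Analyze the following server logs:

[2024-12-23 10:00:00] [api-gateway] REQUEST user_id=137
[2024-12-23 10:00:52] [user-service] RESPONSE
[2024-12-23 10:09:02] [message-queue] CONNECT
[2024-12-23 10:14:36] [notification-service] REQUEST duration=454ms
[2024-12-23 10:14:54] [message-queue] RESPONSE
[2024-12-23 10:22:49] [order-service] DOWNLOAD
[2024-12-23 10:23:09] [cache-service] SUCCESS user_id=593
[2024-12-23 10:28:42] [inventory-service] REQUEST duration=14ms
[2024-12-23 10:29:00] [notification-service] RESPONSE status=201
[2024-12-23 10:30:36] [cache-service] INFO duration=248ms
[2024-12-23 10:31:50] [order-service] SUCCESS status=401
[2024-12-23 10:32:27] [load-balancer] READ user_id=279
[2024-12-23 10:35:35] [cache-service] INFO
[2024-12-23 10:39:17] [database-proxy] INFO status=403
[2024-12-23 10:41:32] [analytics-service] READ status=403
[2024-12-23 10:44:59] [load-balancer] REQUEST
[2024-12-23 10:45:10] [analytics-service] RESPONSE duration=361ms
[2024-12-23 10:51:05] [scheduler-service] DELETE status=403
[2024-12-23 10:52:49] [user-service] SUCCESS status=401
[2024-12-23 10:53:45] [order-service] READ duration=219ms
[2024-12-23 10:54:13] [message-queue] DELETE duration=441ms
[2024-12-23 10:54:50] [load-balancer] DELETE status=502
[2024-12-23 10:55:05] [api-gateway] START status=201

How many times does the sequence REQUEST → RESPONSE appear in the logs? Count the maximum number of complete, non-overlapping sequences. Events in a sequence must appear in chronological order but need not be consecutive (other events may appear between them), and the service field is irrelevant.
4

To count sequences:

1. Look for pattern: REQUEST → RESPONSE
2. Greedily scan the log in chronological order, matching each sequence element in turn (ignoring service)
3. Each time the full pattern completes, increment the count and restart matching from the next event
4. Complete non-overlapping sequences found: 4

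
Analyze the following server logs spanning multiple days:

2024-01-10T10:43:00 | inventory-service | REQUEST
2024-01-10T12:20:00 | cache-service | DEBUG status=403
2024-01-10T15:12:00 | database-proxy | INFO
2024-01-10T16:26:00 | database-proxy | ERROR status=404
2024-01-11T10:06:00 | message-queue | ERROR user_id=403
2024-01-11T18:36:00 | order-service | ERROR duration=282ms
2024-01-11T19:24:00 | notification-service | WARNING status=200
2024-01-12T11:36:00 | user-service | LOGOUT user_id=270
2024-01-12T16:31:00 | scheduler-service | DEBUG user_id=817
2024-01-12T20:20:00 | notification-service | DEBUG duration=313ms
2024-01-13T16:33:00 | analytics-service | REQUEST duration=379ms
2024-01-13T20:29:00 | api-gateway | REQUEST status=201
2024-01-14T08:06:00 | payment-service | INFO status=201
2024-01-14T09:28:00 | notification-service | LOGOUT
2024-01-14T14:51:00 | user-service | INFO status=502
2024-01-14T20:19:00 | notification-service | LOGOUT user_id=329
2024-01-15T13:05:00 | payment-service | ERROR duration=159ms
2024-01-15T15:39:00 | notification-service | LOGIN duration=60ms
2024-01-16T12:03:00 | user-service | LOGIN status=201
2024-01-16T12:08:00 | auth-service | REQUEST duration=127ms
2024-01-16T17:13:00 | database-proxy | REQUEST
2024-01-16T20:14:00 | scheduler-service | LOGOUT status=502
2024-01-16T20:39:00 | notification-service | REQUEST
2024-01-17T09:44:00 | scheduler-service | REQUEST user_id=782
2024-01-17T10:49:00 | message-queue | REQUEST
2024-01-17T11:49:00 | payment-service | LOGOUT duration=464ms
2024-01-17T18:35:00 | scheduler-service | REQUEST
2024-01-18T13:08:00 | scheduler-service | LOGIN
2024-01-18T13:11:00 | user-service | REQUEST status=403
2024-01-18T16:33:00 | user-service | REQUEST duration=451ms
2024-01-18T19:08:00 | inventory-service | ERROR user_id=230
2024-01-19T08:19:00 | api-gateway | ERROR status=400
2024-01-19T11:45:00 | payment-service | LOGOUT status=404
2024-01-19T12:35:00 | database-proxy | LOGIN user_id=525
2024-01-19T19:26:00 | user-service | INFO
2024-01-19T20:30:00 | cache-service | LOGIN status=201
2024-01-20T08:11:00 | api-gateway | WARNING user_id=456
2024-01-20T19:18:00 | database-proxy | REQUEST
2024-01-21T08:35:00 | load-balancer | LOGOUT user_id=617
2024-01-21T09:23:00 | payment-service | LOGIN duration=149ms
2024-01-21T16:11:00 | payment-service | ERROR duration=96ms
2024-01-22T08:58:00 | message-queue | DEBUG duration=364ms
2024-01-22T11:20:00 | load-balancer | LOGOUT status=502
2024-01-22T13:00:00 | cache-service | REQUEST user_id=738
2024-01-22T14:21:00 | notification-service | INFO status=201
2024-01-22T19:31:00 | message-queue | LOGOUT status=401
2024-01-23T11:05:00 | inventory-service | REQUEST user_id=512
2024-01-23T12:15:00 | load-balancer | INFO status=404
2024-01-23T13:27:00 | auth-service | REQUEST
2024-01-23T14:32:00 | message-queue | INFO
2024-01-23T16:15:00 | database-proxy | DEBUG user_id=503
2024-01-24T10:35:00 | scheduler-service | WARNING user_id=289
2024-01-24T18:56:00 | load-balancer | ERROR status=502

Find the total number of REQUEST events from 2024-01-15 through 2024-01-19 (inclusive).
8

To filter by date range:

1. Date range: 2024-01-15 through 2024-01-19, both dates inclusive
2. Filter for REQUEST events whose date falls in this range
3. Count matching events: 8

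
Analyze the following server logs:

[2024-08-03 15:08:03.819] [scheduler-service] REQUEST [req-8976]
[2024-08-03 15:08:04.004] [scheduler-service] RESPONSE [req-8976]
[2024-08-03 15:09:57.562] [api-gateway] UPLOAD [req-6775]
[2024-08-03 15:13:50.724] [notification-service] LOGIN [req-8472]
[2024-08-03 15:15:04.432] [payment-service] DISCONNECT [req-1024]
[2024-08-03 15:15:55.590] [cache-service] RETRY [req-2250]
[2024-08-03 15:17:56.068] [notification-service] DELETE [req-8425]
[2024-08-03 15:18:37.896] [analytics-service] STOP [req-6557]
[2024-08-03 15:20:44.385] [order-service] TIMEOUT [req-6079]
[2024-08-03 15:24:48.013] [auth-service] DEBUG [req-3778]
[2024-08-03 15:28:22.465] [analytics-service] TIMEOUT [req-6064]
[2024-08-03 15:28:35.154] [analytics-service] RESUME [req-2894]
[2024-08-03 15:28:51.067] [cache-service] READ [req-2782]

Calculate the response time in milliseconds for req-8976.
185

To calculate latency:

1. Find REQUEST with id req-8976: 2024-08-03 15:08:03.819
2. Find RESPONSE with id req-8976: 2024-08-03 15:08:04.004
3. Latency: 2024-08-03 15:08:04.004 - 2024-08-03 15:08:03.819 = 185ms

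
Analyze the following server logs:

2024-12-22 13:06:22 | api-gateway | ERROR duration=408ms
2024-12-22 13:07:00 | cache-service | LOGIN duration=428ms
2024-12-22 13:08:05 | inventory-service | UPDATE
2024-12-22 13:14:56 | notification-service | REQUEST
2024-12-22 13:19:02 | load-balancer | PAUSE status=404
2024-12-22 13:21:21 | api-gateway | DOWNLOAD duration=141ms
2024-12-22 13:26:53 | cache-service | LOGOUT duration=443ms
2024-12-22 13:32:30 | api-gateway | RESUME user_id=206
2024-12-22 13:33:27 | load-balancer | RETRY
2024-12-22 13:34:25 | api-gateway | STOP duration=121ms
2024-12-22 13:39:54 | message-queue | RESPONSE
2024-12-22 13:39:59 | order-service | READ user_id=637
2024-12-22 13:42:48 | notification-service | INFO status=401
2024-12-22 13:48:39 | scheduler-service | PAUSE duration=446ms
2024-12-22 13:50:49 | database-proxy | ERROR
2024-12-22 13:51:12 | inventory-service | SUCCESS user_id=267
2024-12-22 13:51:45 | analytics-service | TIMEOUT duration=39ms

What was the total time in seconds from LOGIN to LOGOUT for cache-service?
1193

To calculate state duration:

1. Find LOGIN event for cache-service: 2024-12-22 13:07:00
2. Find LOGOUT event for cache-service: 2024-12-22 13:26:53
3. Calculate duration: 2024-12-22 13:26:53 - 2024-12-22 13:07:00 = 1193 seconds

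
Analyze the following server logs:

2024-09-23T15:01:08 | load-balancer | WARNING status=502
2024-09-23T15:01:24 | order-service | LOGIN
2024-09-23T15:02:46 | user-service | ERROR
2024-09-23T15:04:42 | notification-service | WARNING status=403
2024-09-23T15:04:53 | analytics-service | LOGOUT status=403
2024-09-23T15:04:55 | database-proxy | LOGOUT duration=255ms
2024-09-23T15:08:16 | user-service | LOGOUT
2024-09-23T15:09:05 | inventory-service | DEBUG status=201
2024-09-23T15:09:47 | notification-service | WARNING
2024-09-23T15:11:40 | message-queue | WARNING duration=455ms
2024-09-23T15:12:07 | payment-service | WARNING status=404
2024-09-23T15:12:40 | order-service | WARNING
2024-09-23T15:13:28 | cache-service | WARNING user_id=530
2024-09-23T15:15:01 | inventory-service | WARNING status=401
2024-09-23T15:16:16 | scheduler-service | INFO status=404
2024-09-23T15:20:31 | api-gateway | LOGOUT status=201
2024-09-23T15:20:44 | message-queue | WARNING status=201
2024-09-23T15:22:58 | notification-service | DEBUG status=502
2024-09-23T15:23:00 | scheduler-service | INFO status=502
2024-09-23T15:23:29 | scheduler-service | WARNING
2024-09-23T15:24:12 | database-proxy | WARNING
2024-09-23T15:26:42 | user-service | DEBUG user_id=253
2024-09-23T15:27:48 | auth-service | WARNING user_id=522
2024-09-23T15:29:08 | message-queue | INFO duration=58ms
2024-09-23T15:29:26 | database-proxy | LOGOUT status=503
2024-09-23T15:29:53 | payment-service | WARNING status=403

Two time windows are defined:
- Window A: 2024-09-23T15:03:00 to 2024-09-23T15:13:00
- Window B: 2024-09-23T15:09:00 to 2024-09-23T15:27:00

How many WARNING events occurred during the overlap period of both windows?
4

To find overlap events:

1. Window A: 2024-09-23T15:03:00 to 2024-09-23T15:13:00
2. Window B: 2024-09-23T15:09:00 to 2024-09-23T15:27:00
3. Overlap period: 2024-09-23T15:09:00 to 2024-09-23T15:13:00
4. Count WARNING events in overlap: 4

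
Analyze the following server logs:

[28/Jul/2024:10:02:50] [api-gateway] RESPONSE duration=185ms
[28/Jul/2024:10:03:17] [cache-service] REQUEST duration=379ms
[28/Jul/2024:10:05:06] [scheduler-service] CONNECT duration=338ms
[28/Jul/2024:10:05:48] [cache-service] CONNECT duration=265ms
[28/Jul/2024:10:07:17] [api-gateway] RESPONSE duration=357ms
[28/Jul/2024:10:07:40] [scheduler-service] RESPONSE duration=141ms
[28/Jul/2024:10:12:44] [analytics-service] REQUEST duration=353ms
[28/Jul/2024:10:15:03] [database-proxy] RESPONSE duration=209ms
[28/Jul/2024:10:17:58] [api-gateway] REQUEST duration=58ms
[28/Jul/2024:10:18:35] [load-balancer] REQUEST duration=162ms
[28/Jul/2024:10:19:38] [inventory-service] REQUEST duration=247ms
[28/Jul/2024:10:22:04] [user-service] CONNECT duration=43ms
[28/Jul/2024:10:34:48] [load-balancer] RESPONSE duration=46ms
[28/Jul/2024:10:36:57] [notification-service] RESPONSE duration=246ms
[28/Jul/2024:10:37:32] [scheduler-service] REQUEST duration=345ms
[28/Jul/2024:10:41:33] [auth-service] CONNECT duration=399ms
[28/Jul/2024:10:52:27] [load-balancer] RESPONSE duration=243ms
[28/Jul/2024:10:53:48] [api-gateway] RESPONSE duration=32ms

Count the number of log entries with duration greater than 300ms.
6

To count timeouts:

1. Threshold: 300ms
2. Extract duration from each log entry
3. Count entries where duration > 300
4. Timeout count: 6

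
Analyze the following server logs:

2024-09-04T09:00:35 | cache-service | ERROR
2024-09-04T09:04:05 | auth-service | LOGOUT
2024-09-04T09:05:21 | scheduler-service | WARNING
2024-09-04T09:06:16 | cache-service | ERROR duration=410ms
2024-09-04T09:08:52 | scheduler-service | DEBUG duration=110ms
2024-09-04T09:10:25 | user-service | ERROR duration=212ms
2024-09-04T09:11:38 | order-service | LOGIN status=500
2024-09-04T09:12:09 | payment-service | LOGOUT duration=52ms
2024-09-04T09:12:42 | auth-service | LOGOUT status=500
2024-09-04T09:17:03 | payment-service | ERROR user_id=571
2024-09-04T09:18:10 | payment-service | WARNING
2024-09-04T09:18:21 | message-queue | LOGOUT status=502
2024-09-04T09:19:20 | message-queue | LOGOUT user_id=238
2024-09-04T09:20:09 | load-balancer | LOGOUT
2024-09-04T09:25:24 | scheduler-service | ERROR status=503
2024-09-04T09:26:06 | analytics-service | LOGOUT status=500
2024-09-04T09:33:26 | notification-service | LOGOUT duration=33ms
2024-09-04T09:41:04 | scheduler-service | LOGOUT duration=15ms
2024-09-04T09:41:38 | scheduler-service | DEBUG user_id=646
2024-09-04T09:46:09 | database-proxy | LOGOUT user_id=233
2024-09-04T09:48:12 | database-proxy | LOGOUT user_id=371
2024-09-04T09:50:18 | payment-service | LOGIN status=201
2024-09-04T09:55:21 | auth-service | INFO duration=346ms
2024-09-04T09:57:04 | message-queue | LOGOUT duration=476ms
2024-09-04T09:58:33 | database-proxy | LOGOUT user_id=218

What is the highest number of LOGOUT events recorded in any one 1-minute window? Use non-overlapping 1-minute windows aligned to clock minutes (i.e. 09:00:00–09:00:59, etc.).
2

To find the burst window:

1. Divide the log period into non-overlapping 1-minute windows starting at 09:00
2. Count LOGOUT events in each window
3. Find the window with maximum count
4. Maximum events in a window: 2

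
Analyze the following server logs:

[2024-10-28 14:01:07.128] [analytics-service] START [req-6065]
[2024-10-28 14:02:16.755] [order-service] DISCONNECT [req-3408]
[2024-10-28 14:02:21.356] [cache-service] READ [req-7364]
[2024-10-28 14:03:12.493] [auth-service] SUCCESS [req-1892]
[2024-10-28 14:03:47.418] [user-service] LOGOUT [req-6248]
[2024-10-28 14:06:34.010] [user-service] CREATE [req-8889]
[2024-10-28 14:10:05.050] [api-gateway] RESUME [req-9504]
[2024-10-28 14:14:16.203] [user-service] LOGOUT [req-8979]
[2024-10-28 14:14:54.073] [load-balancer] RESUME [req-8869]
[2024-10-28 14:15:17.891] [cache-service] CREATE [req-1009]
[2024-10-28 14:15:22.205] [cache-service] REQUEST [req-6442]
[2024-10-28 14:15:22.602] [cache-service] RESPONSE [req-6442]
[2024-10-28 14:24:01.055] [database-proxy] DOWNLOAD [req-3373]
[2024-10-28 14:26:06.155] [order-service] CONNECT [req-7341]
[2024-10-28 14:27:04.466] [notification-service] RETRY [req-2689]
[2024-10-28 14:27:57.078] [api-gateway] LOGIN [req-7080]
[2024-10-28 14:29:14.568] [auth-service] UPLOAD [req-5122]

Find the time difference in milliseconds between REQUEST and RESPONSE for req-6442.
397

To calculate latency:

1. Find REQUEST with id req-6442: 2024-10-28 14:15:22.205
2. Find RESPONSE with id req-6442: 2024-10-28 14:15:22.602
3. Latency: 2024-10-28 14:15:22.602 - 2024-10-28 14:15:22.205 = 397ms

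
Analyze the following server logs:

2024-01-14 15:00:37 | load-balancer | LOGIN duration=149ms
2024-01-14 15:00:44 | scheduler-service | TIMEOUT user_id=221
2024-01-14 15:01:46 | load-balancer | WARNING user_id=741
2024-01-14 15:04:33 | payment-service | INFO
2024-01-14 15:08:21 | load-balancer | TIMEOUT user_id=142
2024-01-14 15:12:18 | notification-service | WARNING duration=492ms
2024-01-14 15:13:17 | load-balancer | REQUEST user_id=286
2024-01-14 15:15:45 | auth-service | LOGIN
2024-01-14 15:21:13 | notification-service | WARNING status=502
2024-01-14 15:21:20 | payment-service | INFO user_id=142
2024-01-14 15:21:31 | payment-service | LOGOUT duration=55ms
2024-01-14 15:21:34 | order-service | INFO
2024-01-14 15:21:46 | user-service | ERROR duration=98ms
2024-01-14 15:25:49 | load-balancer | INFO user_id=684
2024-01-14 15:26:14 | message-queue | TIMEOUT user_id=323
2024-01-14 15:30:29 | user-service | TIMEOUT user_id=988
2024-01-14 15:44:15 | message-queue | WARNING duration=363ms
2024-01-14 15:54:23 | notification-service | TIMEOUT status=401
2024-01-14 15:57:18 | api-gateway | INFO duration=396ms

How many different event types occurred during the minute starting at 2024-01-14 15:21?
4

To count unique event types:

1. Filter events in the minute starting at 2024-01-14 15:21
2. Extract event types from matching entries
3. Count unique types: 4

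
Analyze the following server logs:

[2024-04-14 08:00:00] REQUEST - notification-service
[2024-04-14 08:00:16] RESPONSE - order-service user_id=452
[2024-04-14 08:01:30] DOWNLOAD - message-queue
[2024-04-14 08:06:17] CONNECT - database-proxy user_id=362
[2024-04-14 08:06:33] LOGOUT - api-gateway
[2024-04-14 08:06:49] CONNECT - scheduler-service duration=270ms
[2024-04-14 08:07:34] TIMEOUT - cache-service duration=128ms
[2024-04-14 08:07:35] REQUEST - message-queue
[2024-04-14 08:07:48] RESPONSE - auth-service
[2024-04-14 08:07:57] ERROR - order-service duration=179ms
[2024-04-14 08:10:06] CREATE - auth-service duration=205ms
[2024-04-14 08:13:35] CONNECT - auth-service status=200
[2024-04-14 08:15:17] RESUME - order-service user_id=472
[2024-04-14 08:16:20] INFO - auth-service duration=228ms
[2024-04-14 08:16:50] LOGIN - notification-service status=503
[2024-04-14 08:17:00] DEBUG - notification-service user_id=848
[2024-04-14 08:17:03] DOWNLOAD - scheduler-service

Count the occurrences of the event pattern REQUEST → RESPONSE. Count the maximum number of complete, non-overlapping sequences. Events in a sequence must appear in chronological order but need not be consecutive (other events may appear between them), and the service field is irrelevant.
2

To count sequences:

1. Look for pattern: REQUEST → RESPONSE
2. Greedily scan the log in chronological order, matching each sequence element in turn (ignoring service)
3. Each time the full pattern completes, increment the count and restart matching from the next event
4. Complete non-overlapping sequences found: 2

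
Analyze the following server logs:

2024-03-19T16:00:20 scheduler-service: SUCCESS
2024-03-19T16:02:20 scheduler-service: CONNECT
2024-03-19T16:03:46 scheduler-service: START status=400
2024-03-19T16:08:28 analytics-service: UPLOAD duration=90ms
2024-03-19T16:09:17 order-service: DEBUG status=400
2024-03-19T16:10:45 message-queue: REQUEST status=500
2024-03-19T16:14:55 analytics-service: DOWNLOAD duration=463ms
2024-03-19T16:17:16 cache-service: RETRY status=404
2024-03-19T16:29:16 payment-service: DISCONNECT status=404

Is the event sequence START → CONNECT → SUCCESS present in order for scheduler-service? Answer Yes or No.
No

To verify sequence order:

1. Find all events in sequence START → CONNECT → SUCCESS for scheduler-service
2. Extract their timestamps
3. Check if timestamps are in ascending order
4. Result: No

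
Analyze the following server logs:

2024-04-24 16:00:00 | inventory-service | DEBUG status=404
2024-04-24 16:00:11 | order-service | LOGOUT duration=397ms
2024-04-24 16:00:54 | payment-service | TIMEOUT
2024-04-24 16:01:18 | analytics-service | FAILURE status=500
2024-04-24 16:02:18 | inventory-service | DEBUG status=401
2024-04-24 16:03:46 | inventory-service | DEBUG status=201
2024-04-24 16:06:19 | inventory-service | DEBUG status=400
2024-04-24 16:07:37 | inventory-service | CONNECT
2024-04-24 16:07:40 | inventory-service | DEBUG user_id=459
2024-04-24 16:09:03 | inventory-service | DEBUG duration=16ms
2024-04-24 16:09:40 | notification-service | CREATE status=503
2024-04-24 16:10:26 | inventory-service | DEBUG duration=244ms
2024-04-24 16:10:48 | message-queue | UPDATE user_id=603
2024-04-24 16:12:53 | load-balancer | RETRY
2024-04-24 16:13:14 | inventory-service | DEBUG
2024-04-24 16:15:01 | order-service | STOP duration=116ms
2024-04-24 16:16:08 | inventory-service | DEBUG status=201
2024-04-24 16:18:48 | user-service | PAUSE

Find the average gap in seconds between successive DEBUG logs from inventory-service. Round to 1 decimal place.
121.0

To calculate average interval:

1. Find all DEBUG events for inventory-service in order
2. Calculate time gaps between consecutive events
3. Compute mean of gaps: 968 / 8 = 121.0 seconds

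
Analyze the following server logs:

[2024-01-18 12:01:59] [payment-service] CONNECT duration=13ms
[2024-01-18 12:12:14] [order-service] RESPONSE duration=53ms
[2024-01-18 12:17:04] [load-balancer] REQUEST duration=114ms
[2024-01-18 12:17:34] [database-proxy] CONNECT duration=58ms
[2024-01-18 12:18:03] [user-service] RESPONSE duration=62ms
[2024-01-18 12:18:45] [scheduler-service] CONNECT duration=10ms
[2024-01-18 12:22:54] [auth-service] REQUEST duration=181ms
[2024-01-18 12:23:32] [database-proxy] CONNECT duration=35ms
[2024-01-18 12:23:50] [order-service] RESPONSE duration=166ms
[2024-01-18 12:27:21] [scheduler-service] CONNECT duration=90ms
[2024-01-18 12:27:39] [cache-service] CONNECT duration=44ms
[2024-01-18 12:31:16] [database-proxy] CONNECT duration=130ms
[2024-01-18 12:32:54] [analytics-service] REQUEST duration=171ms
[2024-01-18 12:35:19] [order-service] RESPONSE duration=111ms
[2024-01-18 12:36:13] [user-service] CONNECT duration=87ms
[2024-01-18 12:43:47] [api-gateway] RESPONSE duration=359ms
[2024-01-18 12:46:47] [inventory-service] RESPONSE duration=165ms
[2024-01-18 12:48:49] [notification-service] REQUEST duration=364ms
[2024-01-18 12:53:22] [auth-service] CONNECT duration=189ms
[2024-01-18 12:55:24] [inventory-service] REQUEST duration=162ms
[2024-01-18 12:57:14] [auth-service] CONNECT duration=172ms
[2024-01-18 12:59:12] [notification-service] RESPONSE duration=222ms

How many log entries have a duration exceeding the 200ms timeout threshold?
3

To count timeouts:

1. Threshold: 200ms
2. Extract duration from each log entry
3. Count entries where duration > 200
4. Timeout count: 3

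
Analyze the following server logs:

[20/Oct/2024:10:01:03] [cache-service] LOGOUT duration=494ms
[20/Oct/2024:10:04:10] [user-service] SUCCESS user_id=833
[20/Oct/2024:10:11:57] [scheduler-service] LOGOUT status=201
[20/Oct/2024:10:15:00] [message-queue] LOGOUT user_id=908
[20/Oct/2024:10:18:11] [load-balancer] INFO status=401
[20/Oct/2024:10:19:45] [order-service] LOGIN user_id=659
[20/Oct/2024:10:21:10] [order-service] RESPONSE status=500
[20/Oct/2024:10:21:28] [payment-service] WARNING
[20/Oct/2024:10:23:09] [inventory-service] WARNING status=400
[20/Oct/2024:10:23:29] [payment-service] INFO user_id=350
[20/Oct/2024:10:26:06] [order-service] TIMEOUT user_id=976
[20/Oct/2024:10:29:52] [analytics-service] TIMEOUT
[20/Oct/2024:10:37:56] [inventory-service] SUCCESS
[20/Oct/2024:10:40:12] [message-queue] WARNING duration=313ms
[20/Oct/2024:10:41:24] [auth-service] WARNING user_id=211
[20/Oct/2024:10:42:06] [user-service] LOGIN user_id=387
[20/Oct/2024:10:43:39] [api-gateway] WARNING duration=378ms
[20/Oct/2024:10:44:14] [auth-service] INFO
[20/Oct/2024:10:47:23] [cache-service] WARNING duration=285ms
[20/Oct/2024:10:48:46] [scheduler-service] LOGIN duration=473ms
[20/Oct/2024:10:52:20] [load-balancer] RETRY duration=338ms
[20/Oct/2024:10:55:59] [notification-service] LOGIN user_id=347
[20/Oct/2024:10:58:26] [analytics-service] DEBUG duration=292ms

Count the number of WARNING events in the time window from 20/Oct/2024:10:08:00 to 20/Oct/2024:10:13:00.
0

To count events in the time window:

1. Window boundaries: 20/Oct/2024:10:08:00 to 20/Oct/2024:10:13:00
2. Filter for WARNING events within this window
3. Count matching events: 0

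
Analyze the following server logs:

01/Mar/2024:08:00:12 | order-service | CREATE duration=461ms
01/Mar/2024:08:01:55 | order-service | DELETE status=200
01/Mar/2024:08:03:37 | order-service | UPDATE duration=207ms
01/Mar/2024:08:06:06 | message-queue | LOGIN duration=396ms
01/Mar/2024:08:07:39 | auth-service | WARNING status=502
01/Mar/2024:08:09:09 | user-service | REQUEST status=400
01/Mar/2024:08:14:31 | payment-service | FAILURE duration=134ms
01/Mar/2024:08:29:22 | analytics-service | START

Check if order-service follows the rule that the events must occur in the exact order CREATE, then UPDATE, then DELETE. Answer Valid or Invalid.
Invalid

To validate ordering:

1. Required order: CREATE → UPDATE → DELETE
2. Rule: the events must occur in the exact order CREATE, then UPDATE, then DELETE
3. Check actual order of events for order-service
4. Result: Invalid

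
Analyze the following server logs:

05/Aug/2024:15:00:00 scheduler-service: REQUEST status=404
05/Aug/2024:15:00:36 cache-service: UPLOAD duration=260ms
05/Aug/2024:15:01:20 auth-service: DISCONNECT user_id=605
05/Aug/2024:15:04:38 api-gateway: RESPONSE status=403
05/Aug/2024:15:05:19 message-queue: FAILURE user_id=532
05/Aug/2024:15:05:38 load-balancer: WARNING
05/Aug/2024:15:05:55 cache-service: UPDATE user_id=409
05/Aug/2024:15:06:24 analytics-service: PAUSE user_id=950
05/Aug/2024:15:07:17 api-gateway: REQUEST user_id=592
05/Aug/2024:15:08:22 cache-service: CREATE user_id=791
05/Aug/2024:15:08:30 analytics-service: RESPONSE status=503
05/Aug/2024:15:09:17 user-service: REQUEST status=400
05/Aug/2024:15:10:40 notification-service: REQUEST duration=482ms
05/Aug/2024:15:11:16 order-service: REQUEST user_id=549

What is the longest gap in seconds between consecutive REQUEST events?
437

To find the longest gap:

1. Extract all REQUEST events in chronological order
2. Calculate time differences between consecutive events
3. Find the maximum difference
4. Longest gap: 437 seconds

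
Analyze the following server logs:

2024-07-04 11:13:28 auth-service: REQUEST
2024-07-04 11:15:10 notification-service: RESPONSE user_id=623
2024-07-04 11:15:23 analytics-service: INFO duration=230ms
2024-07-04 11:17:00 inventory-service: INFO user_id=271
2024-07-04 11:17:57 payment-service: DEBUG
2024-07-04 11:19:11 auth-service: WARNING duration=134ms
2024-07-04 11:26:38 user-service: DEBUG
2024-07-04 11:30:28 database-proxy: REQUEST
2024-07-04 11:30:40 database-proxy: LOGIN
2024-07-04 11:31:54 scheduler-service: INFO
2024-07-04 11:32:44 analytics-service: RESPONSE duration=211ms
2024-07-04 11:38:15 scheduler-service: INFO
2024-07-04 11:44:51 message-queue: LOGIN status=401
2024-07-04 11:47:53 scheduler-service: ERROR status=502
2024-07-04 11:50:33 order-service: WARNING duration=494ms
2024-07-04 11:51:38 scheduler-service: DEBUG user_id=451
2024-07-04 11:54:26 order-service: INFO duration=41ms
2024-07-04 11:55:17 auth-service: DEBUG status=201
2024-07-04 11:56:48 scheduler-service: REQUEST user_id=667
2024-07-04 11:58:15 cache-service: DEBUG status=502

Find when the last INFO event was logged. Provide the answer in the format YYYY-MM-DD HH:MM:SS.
2024-07-04 11:54:26

To find the last event:

1. Filter for all INFO events
2. Sort by timestamp
3. Select the last one
4. Timestamp: 2024-07-04 11:54:26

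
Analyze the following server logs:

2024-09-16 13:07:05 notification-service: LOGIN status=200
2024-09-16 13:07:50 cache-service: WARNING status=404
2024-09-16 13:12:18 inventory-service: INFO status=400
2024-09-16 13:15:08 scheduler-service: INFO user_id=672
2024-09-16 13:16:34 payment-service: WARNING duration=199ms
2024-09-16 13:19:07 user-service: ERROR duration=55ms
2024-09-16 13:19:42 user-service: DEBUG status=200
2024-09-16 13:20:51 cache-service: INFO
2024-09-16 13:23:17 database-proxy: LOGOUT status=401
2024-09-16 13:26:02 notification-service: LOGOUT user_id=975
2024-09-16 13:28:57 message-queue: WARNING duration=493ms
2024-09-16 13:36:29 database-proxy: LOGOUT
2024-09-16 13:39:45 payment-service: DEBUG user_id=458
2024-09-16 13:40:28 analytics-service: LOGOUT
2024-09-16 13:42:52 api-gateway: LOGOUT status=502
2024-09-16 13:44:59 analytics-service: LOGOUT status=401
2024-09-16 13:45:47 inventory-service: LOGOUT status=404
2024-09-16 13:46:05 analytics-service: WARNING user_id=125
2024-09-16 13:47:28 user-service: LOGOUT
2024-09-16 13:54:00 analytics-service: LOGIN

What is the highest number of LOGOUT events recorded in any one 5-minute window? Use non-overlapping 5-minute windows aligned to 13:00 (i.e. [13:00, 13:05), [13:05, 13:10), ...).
3

To find the burst window:

1. Divide the log period into non-overlapping 5-minute windows starting at 13:00
2. Count LOGOUT events in each window
3. Find the window with maximum count
4. Maximum events in a window: 3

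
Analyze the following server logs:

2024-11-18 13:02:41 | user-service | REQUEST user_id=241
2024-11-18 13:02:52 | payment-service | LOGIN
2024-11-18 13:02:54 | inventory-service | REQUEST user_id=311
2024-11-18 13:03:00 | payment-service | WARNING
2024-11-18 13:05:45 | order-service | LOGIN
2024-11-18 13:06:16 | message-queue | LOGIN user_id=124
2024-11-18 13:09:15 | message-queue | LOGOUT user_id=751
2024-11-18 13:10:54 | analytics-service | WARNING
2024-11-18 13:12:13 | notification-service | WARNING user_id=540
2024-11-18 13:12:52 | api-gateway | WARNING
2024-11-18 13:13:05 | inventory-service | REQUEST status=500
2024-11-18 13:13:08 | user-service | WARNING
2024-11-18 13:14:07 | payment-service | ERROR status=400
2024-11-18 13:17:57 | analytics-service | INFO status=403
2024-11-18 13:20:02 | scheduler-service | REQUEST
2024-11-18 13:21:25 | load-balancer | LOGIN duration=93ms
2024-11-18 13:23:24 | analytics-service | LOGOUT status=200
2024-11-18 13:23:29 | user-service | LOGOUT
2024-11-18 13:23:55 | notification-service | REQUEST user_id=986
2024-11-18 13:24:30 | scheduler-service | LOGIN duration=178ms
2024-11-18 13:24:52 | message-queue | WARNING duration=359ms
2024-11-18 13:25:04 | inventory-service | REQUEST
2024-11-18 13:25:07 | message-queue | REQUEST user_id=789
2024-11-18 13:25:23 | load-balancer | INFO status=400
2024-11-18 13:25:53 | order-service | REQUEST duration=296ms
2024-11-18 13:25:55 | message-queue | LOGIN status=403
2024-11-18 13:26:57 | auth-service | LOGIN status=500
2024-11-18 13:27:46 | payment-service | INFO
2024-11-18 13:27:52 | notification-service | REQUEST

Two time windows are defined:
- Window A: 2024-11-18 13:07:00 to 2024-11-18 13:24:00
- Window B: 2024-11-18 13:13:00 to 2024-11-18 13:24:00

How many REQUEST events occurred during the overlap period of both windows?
3

To find overlap events:

1. Window A: 2024-11-18 13:07:00 to 2024-11-18 13:24:00
2. Window B: 2024-11-18 13:13:00 to 2024-11-18 13:24:00
3. Overlap period: 2024-11-18 13:13:00 to 2024-11-18 13:24:00
4. Count REQUEST events in overlap: 3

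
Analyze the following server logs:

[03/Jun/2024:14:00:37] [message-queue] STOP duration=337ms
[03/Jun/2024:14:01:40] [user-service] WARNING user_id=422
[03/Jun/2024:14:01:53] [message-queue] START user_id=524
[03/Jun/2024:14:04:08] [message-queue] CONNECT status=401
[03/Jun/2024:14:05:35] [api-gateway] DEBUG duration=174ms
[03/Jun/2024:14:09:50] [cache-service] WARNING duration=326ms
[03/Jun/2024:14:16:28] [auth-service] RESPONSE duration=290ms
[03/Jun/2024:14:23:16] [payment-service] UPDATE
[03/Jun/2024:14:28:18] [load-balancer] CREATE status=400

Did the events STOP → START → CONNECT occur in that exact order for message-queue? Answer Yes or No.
Yes

To verify sequence order:

1. Find all events in sequence STOP → START → CONNECT for message-queue
2. Extract their timestamps
3. Check if timestamps are in ascending order
4. Result: Yes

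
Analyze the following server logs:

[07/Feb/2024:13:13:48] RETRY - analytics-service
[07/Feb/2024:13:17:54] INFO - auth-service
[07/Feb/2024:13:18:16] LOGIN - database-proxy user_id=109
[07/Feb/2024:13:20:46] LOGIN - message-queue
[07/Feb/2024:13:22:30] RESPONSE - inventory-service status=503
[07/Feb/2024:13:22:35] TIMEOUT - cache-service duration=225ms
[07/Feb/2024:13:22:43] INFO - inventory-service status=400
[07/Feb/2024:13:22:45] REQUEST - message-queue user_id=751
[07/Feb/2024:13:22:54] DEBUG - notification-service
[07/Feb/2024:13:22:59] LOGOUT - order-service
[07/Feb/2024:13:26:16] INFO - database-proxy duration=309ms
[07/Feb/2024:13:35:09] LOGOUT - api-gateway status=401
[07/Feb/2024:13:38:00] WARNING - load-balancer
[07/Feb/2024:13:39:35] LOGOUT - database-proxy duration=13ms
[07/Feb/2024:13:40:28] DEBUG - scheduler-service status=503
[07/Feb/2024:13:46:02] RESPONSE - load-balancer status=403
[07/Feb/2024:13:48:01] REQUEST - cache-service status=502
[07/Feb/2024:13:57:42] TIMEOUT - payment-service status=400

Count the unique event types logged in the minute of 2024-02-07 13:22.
6

To count unique event types:

1. Filter events in the minute starting at 2024-02-07 13:22
2. Extract event types from matching entries
3. Count unique types: 6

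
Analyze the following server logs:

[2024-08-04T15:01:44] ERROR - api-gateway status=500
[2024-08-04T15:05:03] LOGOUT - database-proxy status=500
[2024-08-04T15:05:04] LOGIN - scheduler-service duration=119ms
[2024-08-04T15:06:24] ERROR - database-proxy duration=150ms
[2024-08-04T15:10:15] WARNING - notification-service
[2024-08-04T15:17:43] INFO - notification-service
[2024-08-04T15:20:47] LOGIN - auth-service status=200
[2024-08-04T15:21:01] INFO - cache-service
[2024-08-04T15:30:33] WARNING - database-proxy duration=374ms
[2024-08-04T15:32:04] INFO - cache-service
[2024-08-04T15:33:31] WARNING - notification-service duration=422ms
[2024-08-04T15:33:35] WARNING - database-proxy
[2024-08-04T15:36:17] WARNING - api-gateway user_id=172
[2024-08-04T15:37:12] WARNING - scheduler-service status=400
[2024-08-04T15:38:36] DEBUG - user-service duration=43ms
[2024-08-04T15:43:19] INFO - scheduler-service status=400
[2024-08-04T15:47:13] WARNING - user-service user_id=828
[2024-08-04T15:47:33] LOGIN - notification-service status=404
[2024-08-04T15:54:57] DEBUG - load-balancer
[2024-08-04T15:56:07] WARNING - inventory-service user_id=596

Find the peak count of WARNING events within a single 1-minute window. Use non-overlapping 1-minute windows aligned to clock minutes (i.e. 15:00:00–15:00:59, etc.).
2

To find the burst window:

1. Divide the log period into non-overlapping 1-minute windows starting at 15:00
2. Count WARNING events in each window
3. Find the window with maximum count
4. Maximum events in a window: 2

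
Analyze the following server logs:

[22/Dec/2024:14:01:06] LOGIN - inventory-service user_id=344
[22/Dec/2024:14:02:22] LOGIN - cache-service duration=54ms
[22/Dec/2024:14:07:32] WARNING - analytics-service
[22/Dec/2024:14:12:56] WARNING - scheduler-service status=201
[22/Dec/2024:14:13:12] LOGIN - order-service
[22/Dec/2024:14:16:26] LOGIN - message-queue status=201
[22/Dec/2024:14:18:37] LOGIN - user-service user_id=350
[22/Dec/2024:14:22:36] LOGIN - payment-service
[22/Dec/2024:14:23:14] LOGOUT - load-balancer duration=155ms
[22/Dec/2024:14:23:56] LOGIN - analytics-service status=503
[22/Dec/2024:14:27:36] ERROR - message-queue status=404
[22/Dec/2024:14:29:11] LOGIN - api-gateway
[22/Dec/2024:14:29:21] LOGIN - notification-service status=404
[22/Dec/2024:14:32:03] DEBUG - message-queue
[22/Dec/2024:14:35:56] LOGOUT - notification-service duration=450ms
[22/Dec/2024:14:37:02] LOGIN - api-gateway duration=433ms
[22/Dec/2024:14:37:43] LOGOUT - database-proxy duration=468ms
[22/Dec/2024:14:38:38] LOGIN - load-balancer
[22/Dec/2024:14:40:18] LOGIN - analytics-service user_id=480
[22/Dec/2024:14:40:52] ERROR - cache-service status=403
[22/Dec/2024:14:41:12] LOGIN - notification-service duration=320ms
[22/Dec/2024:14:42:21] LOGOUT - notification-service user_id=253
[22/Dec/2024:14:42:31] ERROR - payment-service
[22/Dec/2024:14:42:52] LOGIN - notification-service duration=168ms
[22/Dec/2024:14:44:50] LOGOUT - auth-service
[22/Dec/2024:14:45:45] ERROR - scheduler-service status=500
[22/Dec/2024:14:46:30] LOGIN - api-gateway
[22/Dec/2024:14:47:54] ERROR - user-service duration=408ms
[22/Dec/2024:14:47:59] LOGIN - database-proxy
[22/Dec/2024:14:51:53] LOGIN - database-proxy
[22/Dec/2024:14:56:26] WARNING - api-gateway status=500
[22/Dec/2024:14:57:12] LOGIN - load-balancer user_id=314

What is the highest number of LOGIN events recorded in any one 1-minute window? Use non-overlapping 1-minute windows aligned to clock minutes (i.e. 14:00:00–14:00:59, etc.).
2

To find the burst window:

1. Divide the log period into non-overlapping 1-minute windows starting at 14:00
2. Count LOGIN events in each window
3. Find the window with maximum count
4. Maximum events in a window: 2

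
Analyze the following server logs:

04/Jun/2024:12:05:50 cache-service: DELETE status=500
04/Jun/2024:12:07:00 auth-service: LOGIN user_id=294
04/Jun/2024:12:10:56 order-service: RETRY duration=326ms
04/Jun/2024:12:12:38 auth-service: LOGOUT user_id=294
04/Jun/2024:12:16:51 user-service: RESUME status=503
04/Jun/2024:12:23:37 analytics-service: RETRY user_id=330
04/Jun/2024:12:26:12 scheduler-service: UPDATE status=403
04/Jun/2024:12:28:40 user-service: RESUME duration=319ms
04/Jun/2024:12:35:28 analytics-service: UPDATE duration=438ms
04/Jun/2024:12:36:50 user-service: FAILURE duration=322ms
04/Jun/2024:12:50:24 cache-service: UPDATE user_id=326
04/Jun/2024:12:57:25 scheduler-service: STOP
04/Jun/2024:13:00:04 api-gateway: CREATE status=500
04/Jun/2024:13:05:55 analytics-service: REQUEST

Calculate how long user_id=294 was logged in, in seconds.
338

To calculate session duration:

1. Find LOGIN event for user_id=294: 04/Jun/2024:12:07:00
2. Find LOGOUT event for user_id=294: 04/Jun/2024:12:12:38
3. Session duration: 04/Jun/2024:12:12:38 - 04/Jun/2024:12:07:00 = 338 seconds (5 minutes)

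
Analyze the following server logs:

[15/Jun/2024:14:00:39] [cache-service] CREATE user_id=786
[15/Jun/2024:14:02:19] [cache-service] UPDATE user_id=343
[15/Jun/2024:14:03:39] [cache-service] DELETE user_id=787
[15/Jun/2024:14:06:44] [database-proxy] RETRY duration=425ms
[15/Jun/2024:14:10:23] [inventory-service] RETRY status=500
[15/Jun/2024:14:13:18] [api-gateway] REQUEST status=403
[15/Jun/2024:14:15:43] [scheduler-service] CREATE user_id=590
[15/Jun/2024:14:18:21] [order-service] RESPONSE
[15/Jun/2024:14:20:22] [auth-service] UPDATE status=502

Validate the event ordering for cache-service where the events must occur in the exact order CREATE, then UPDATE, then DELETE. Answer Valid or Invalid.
Valid

To validate ordering:

1. Required order: CREATE → UPDATE → DELETE
2. Rule: the events must occur in the exact order CREATE, then UPDATE, then DELETE
3. Check actual order of events for cache-service
4. Result: Valid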